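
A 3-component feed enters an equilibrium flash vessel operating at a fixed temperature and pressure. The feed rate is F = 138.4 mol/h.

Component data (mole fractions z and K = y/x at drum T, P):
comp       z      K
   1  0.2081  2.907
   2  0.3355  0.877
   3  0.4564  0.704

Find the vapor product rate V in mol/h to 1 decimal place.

V = 69.5 mol/h

Material balance + equilibrium reduce to Σ zᵢ(Kᵢ−1)/(1+ψ(Kᵢ−1)) = 0.
g(0) = ΣzᵢKᵢ − 1 = 0.2205 and g(1) = 1 − Σzᵢ/Kᵢ = -0.1024, so a root lies in (0, 1).
Newton–Raphson from ψ = 0.5:
  ψ = 0.5000: g = 0.00061, g' = -0.2592 → ψ = 0.5024
Converged at ψ = 0.5024.
Then V = ψ·F = 0.5024·138.4 = 69.5 mol/h and L = F − V = 68.9 mol/h.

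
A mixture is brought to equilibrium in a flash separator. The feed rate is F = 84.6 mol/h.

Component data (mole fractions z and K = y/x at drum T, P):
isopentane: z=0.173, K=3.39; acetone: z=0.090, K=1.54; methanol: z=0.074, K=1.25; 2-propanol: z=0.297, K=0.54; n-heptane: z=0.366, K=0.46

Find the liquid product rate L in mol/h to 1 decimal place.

L = 71.3 mol/h

Material balance + equilibrium reduce to Σ zᵢ(Kᵢ−1)/(1+β(Kᵢ−1)) = 0.
g(0) = ΣzᵢKᵢ − 1 = 0.146 and g(1) = 1 − Σzᵢ/Kᵢ = -0.514, so a root lies in (0, 1).
Newton–Raphson from β = 0.5:
  β = 0.500: g = -0.2051, g' = -0.531 → β = 0.114
  β = 0.114: g = 0.0339, g' = -0.829 → β = 0.155
  β = 0.155: g = 0.0016, g' = -0.753 → β = 0.157
Converged at β = 0.157.
Then V = β·F = 0.1571·84.6 = 13.3 mol/h and L = F − V = 71.3 mol/h.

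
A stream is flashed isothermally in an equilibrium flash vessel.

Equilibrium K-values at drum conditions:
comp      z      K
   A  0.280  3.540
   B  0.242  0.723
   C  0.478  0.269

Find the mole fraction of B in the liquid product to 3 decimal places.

x_B = 0.256

Rachford–Rice: g(β) = Σ zᵢ(Kᵢ−1)/(1+β(Kᵢ−1)) = 0.
g(0) = ΣzᵢKᵢ − 1 = 0.295 and g(1) = 1 − Σzᵢ/Kᵢ = -1.191, so a root lies in (0, 1).
Newton–Raphson from β = 0.55:
  β = 0.550: g = -0.3667, g' = -1.055 → β = 0.202
  β = 0.202: g = -0.0112, g' = -1.161 → β = 0.193
Converged at β = 0.193.
Compositions from xᵢ = zᵢ/(1+β(Kᵢ−1)), yᵢ = Kᵢxᵢ:
  A: x = 0.188, y = 0.666
  B: x = 0.256, y = 0.185
  C: x = 0.556, y = 0.150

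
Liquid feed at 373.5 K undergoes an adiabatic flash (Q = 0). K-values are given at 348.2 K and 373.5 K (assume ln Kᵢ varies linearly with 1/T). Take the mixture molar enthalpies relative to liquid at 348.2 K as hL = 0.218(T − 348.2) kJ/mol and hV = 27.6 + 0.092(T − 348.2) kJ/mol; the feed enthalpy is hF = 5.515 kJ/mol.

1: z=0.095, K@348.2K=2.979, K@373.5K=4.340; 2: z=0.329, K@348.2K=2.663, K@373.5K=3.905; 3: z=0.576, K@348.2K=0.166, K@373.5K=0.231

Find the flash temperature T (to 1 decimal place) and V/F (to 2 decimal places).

Adiabatic flash: solve Rachford–Rice at each trial T, then check hF = ψ·hV(T) + (1−ψ)·hL(T).
  T = 348.2 K: K = (2.979, 2.663, 0.166), RR gives ψ = 0.176, H_out = 4.850 kJ/mol
  T = 373.5 K: K = (4.340, 3.905, 0.231), RR gives ψ = 0.359, H_out = 14.284 kJ/mol
  T = 360.9 K: K = (3.622, 3.249, 0.197), RR gives ψ = 0.281, H_out = 10.067 kJ/mol
  T = 354.5 K: K = (3.288, 2.944, 0.181), RR gives ψ = 0.232, H_out = 7.601 kJ/mol
  T = 351.4 K: K = (3.134, 2.804, 0.174), RR gives ψ = 0.206, H_out = 6.295 kJ/mol
  T = 349.8 K: K = (3.056, 2.733, 0.170), RR gives ψ = 0.191, H_out = 5.586 kJ/mol
Linear interpolation between T = 348.2 (H_out = 4.850) and T = 349.8 (H_out = 5.586) on hF = 5.515 gives T ≈ 349.6 K, at which ψ = 0.19.

T = 349.6 K, V/F = 0.19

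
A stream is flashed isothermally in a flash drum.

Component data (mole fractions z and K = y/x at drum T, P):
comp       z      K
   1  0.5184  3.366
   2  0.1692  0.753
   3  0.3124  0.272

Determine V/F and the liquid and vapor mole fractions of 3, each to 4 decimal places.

Material balance + equilibrium reduce to Σ zᵢ(Kᵢ−1)/(1+V/F(Kᵢ−1)) = 0.
g(0) = ΣzᵢKᵢ − 1 = 0.9573 and g(1) = 1 − Σzᵢ/Kᵢ = -0.5272, so a root lies in (0, 1).
Newton–Raphson from V/F = 0.54:
  V/F = 0.5400: g = 0.11554, g' = -1.0227 → V/F = 0.6530
  V/F = 0.6530: g = -0.00138, g' = -1.0643 → V/F = 0.6517
Converged at V/F = 0.6517.
Compositions from xᵢ = zᵢ/(1+V/F(Kᵢ−1)), yᵢ = Kᵢxᵢ:
  1: x = 0.2039, y = 0.6865
  2: x = 0.2017, y = 0.1519
  3: x = 0.5944, y = 0.1617

V/F = 0.6517, x_3 = 0.5944, y_3 = 0.1617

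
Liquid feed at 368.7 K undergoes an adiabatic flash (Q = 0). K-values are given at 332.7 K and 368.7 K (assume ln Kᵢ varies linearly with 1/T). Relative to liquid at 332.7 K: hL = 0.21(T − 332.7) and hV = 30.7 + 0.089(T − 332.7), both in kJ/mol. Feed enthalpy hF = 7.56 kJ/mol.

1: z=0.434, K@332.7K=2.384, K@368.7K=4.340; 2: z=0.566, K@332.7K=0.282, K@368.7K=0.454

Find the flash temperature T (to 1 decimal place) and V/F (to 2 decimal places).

Adiabatic flash: solve Rachford–Rice at each trial T, then check hF = ψ·hV(T) + (1−ψ)·hL(T).
  T = 332.7 K: K = (2.384, 0.282), RR gives ψ = 0.195, H_out = 6.002 kJ/mol
  T = 368.7 K: K = (4.340, 0.454), RR gives ψ = 0.625, H_out = 24.036 kJ/mol
  T = 350.7 K: K = (3.266, 0.362), RR gives ψ = 0.431, H_out = 16.066 kJ/mol
  T = 341.7 K: K = (2.802, 0.321), RR gives ψ = 0.325, H_out = 11.507 kJ/mol
  T = 337.2 K: K = (2.587, 0.301), RR gives ψ = 0.264, H_out = 8.915 kJ/mol
  T = 334.9 K: K = (2.482, 0.291), RR gives ψ = 0.230, H_out = 7.473 kJ/mol
Linear interpolation between T = 334.9 (H_out = 7.473) and T = 337.2 (H_out = 8.915) on hF = 7.56 gives T ≈ 335.0 K, at which ψ = 0.23.

T = 335.0 K, V/F = 0.23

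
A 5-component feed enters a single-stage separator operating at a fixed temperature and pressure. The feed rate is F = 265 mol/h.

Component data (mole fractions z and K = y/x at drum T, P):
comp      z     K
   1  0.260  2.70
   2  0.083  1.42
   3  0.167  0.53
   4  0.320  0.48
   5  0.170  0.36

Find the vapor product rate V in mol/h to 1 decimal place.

V = 39.6 mol/h

Iterate (Newton) starting at ψ = 0.5:
  ψ = 0.500: g = -0.2197, g' = -0.601 → ψ = 0.134
  ψ = 0.134: g = 0.0110, g' = -0.736 → ψ = 0.149
  ψ = 0.149: g = 0.0001, g' = -0.720 → ψ = 0.150
Converged at ψ = 0.150.
Then V = ψ·F = 0.1496·265 = 39.6 mol/h and L = F − V = 225.4 mol/h.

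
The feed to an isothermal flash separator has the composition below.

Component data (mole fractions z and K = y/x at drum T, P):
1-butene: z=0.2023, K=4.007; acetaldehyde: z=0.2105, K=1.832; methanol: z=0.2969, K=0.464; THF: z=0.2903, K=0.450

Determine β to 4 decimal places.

β = 0.4004

Material balance + equilibrium reduce to Σ zᵢ(Kᵢ−1)/(1+β(Kᵢ−1)) = 0.
Feasibility: ΣzᵢKᵢ = 1.4646, Σzᵢ/Kᵢ = 1.4504 — both > 1, two phases present.
Newton–Raphson from β = 0.58:
  β = 0.5800: g = -0.12557, g' = -0.6782 → β = 0.3948
  β = 0.3948: g = 0.00413, g' = -0.7454 → β = 0.4004
Converged at β = 0.4004.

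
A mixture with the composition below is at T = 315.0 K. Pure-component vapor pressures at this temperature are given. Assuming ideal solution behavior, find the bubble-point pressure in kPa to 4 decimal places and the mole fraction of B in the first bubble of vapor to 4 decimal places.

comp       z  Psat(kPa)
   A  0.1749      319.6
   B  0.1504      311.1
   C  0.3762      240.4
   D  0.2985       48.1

Pbub = 207.4838 kPa, y_B = 0.2255

At the bubble point ψ → 0, so ΣzᵢKᵢ = 1 with Kᵢ = Pᵢˢᵃᵗ/P ⇒ P = ΣzᵢPᵢˢᵃᵗ.
P = 0.1749·319.6 + 0.1504·311.1 + 0.3762·240.4 + 0.2985·48.1 = 207.4838 kPa
yᵢ = zᵢPᵢˢᵃᵗ/P ⇒ y_B = 0.1504·311.1/207.4838 = 0.2255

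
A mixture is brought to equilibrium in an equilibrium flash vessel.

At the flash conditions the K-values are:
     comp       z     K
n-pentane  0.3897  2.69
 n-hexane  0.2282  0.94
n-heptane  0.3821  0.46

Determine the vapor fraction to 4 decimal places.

Material balance + equilibrium reduce to Σ zᵢ(Kᵢ−1)/(1+ψ(Kᵢ−1)) = 0.
g(0) = ΣzᵢKᵢ − 1 = 0.4386 and g(1) = 1 − Σzᵢ/Kᵢ = -0.2183, so a root lies in (0, 1).
Newton iteration, ψ⁰ = 0.43:
  ψ = 0.4300: g = 0.09863, g' = -0.5632 → ψ = 0.6051
  ψ = 0.6051: g = 0.00492, g' = -0.5188 → ψ = 0.6146
Converged at ψ = 0.6146.

ψ = 0.6146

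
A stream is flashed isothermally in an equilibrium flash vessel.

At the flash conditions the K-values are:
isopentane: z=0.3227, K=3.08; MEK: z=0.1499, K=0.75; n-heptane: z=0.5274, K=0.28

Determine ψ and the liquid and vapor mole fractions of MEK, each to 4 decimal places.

Iterate (Newton) starting at ψ = 0.39:
  ψ = 0.3900: g = -0.19892, g' = -0.9657 → ψ = 0.1840
  ψ = 0.1840: g = 0.00842, g' = -1.1038 → ψ = 0.1916
  ψ = 0.1916: g = 0.00005, g' = -1.0920 → ψ = 0.1917
Converged at ψ = 0.1917.
Compositions from xᵢ = zᵢ/(1+ψ(Kᵢ−1)), yᵢ = Kᵢxᵢ:
  isopentane: x = 0.2307, y = 0.7106
  MEK: x = 0.1574, y = 0.1181
  n-heptane: x = 0.6118, y = 0.1713

ψ = 0.1917, x_MEK = 0.1574, y_MEK = 0.1181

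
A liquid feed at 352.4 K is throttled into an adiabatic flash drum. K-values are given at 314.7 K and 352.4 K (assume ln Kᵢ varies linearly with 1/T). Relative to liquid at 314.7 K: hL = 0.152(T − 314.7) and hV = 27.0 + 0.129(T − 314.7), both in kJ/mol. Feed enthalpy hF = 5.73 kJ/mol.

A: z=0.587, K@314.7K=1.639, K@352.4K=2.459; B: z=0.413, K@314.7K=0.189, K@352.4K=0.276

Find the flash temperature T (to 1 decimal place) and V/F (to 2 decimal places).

T = 320.1 K, V/F = 0.18

Adiabatic flash: solve Rachford–Rice at each trial T, then check hF = ψ·hV(T) + (1−ψ)·hL(T).
  T = 314.7 K: K = (1.639, 0.189), RR gives ψ = 0.077, H_out = 2.092 kJ/mol
  T = 352.4 K: K = (2.459, 0.276), RR gives ψ = 0.528, H_out = 19.521 kJ/mol
  T = 333.5 K: K = (2.030, 0.231), RR gives ψ = 0.362, H_out = 12.474 kJ/mol
  T = 324.1 K: K = (1.830, 0.209), RR gives ψ = 0.245, H_out = 7.981 kJ/mol
  T = 319.4 K: K = (1.733, 0.199), RR gives ψ = 0.170, H_out = 5.273 kJ/mol
  T = 321.8 K: K = (1.782, 0.204), RR gives ψ = 0.210, H_out = 6.705 kJ/mol
  T = 320.6 K: K = (1.757, 0.202), RR gives ψ = 0.190, H_out = 6.003 kJ/mol
  T = 320.0 K: K = (1.745, 0.200), RR gives ψ = 0.180, H_out = 5.642 kJ/mol
Linear interpolation between T = 320.0 (H_out = 5.642) and T = 320.6 (H_out = 6.003) on hF = 5.73 gives T ≈ 320.1 K, at which ψ = 0.18.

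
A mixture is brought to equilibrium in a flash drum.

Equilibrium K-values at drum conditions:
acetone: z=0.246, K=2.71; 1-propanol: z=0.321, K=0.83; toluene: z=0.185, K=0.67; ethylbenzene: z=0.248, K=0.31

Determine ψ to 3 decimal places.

Material balance + equilibrium reduce to Σ zᵢ(Kᵢ−1)/(1+ψ(Kᵢ−1)) = 0.
Feasibility: ΣzᵢKᵢ = 1.134, Σzᵢ/Kᵢ = 1.554 — both > 1, two phases present.
Iterate (Newton) starting at ψ = 0.5:
  ψ = 0.500: g = -0.1672, g' = -0.524 → ψ = 0.181
  ψ = 0.181: g = 0.0045, g' = -0.606 → ψ = 0.188
Converged at ψ = 0.188.

ψ = 0.188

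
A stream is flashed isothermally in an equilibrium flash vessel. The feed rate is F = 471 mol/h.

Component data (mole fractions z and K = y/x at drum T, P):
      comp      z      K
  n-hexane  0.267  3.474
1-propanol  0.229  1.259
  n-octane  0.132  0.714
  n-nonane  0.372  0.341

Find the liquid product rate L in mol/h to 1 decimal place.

L = 276.0 mol/h

Let β = V/F and solve Σ zᵢ(Kᵢ−1)/(1+β(Kᵢ−1)) = 0.
Check two-phase: ΣzᵢKᵢ = 1.437 > 1 and Σzᵢ/Kᵢ = 1.535 > 1, so g(0) = 0.437 > 0 and g(1) = -0.535 < 0.
Newton iteration, β⁰ = 0.5:
  β = 0.500: g = -0.0619, g' = -0.713 → β = 0.413
  β = 0.413: g = 0.0005, g' = -0.731 → β = 0.414
Converged at β = 0.414.
Then V = β·F = 0.4139·471 = 195.0 mol/h and L = F − V = 276.0 mol/h.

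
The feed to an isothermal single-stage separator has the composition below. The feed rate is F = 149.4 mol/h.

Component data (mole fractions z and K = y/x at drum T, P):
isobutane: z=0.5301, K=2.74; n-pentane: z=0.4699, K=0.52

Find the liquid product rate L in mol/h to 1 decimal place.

Rachford–Rice: g(ψ) = Σ zᵢ(Kᵢ−1)/(1+ψ(Kᵢ−1)) = 0.
g(0) = ΣzᵢKᵢ − 1 = 0.6968 and g(1) = 1 − Σzᵢ/Kᵢ = -0.0971, so a root lies in (0, 1).
Newton iteration, ψ⁰ = 0.5:
  ψ = 0.5000: g = 0.19647, g' = -0.6464 → ψ = 0.8039
  ψ = 0.8039: g = 0.01722, g' = -0.5660 → ψ = 0.8344
  ψ = 0.8344: g = -0.00003, g' = -0.5682 → ψ = 0.8343
Converged at ψ = 0.8343.
Then V = ψ·F = 0.8343·149.4 = 124.6 mol/h and L = F − V = 24.8 mol/h.

L = 24.8 mol/h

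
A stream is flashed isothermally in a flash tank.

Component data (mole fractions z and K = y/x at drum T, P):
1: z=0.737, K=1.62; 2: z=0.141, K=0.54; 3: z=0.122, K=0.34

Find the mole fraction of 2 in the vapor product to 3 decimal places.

Iterate (Newton) starting at β = 0.5:
  β = 0.500: g = 0.1444, g' = -0.334 → β = 0.933
  β = 0.933: g = -0.0335, g' = -0.565 → β = 0.873
  β = 0.873: g = -0.0021, g' = -0.499 → β = 0.869
Converged at β = 0.869.
Compositions from xᵢ = zᵢ/(1+β(Kᵢ−1)), yᵢ = Kᵢxᵢ:
  1: x = 0.479, y = 0.776
  2: x = 0.235, y = 0.127
  3: x = 0.286, y = 0.097

y_2 = 0.127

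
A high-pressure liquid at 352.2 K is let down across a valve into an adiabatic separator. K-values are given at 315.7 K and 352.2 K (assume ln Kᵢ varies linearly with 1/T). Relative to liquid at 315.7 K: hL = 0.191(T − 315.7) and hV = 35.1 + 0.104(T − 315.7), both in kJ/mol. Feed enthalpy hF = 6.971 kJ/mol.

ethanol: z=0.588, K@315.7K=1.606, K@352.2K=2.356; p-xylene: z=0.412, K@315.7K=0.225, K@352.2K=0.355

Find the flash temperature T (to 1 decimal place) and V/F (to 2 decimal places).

Adiabatic flash: solve Rachford–Rice at each trial T, then check hF = ψ·hV(T) + (1−ψ)·hL(T).
  T = 315.7 K: K = (1.606, 0.225), RR gives ψ = 0.079, H_out = 2.767 kJ/mol
  T = 352.2 K: K = (2.356, 0.355), RR gives ψ = 0.608, H_out = 26.375 kJ/mol
  T = 333.9 K: K = (1.965, 0.286), RR gives ψ = 0.396, H_out = 16.762 kJ/mol
  T = 324.8 K: K = (1.781, 0.255), RR gives ψ = 0.261, H_out = 10.707 kJ/mol
  T = 320.2 K: K = (1.692, 0.239), RR gives ψ = 0.177, H_out = 7.016 kJ/mol
  T = 317.9 K: K = (1.648, 0.232), RR gives ψ = 0.129, H_out = 4.938 kJ/mol
  T = 319.0 K: K = (1.669, 0.235), RR gives ψ = 0.153, H_out = 5.954 kJ/mol
Linear interpolation between T = 319.0 (H_out = 5.954) and T = 320.2 (H_out = 7.016) on hF = 6.971 gives T ≈ 320.1 K, at which ψ = 0.18.

T = 320.1 K, V/F = 0.18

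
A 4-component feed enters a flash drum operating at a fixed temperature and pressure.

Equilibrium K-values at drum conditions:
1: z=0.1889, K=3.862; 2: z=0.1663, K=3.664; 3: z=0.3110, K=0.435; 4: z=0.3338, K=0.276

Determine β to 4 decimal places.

β = 0.3137

Rachford–Rice: g(β) = Σ zᵢ(Kᵢ−1)/(1+β(Kᵢ−1)) = 0.
Check two-phase: ΣzᵢKᵢ = 1.5663 > 1 and Σzᵢ/Kᵢ = 2.0187 > 1, so g(0) = 0.5663 > 0 and g(1) = -1.0187 < 0.
Newton iteration, β⁰ = 0.5:
  β = 0.5000: g = -0.21133, g' = -1.1015 → β = 0.3082
  β = 0.3082: g = 0.00674, g' = -1.2283 → β = 0.3136
  β = 0.3136: g = 0.00002, g' = -1.2195 → β = 0.3137
Converged at β = 0.3137.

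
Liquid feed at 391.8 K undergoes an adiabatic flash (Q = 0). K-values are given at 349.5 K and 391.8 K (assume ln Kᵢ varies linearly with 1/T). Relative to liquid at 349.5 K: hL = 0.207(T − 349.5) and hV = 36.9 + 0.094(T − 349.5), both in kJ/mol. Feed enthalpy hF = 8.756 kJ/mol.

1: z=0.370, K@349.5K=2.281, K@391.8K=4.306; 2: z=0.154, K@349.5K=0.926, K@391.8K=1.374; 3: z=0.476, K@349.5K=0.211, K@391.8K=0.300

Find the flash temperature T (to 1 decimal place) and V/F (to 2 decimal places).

T = 356.5 K, V/F = 0.20

Adiabatic flash: solve Rachford–Rice at each trial T, then check hF = ψ·hV(T) + (1−ψ)·hL(T).
  T = 349.5 K: K = (2.281, 0.926, 0.211), RR gives ψ = 0.101, H_out = 3.732 kJ/mol
  T = 391.8 K: K = (4.306, 1.374, 0.300), RR gives ψ = 0.497, H_out = 24.731 kJ/mol
  T = 370.6 K: K = (3.189, 1.140, 0.254), RR gives ψ = 0.349, H_out = 16.403 kJ/mol
  T = 360.1 K: K = (2.712, 1.031, 0.232), RR gives ψ = 0.246, H_out = 10.978 kJ/mol
  T = 354.8 K: K = (2.491, 0.978, 0.222), RR gives ψ = 0.181, H_out = 7.652 kJ/mol
  T = 357.5 K: K = (2.602, 1.005, 0.227), RR gives ψ = 0.215, H_out = 9.409 kJ/mol
  T = 356.1 K: K = (2.544, 0.991, 0.224), RR gives ψ = 0.198, H_out = 8.515 kJ/mol
Linear interpolation between T = 356.1 (H_out = 8.515) and T = 357.5 (H_out = 9.409) on hF = 8.756 gives T ≈ 356.5 K, at which ψ = 0.20.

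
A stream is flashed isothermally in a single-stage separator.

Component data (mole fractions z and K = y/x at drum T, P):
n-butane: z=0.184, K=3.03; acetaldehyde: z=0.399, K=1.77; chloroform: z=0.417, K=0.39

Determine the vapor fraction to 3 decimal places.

Material balance + equilibrium reduce to Σ zᵢ(Kᵢ−1)/(1+ψ(Kᵢ−1)) = 0.
Check two-phase: ΣzᵢKᵢ = 1.426 > 1 and Σzᵢ/Kᵢ = 1.355 > 1, so g(0) = 0.426 > 0 and g(1) = -0.355 < 0.
Newton iteration, ψ⁰ = 0.5:
  ψ = 0.500: g = 0.0412, g' = -0.631 → ψ = 0.565
Converged at ψ = 0.565.

ψ = 0.565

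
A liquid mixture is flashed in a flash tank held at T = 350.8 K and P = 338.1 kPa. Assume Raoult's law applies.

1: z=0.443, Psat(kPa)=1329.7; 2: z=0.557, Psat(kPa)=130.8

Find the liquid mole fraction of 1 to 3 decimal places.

x_1 = 0.173

Raoult's law: Kᵢ = Pᵢˢᵃᵗ/P = Pᵢˢᵃᵗ/338.1.
  K_1 = 1329.7/338.1 = 3.93286, K_2 = 130.8/338.1 = 0.38687
Rachford–Rice: g(V/F) = Σ zᵢ(Kᵢ−1)/(1+V/F(Kᵢ−1)) = 0.
g(0) = ΣzᵢKᵢ − 1 = 0.958 and g(1) = 1 − Σzᵢ/Kᵢ = -0.552, so a root lies in (0, 1).
Binary case is linear: z₁(K₁−1)(1+V/F(K₂−1)) + z₂(K₂−1)(1+V/F(K₁−1)) = 0
⇒ V/F = [z₁(K₁−1)+z₂(K₂−1)] / [−(K₁−1)(K₂−1)] = 0.9577/1.7982 = 0.533
Compositions from xᵢ = zᵢ/(1+V/F(Kᵢ−1)), yᵢ = Kᵢxᵢ:
  1: x = 0.173, y = 0.680
  2: x = 0.827, y = 0.320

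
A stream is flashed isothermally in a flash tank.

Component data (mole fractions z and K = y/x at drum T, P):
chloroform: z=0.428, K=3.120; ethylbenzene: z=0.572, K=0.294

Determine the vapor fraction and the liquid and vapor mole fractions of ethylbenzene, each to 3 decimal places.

ψ = 0.336, x_ethylbenzene = 0.750, y_ethylbenzene = 0.221

Let ψ = V/F and solve Σ zᵢ(Kᵢ−1)/(1+ψ(Kᵢ−1)) = 0.
Feasibility: ΣzᵢKᵢ = 1.504, Σzᵢ/Kᵢ = 2.083 — both > 1, two phases present.
Newton iteration, ψ⁰ = 0.47:
  ψ = 0.470: g = -0.1499, g' = -1.121 → ψ = 0.336
Converged at ψ = 0.336.
Compositions from xᵢ = zᵢ/(1+ψ(Kᵢ−1)), yᵢ = Kᵢxᵢ:
  chloroform: x = 0.250, y = 0.779
  ethylbenzene: x = 0.750, y = 0.221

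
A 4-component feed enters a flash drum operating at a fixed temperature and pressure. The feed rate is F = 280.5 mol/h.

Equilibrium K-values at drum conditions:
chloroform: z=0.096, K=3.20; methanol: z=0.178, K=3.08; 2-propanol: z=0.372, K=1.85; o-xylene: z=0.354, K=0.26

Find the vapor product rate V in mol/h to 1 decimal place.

V = 166.6 mol/h

Material balance + equilibrium reduce to Σ zᵢ(Kᵢ−1)/(1+β(Kᵢ−1)) = 0.
Feasibility: ΣzᵢKᵢ = 1.636, Σzᵢ/Kᵢ = 1.650 — both > 1, two phases present.
Iterate (Newton) starting at β = 0.52:
  β = 0.520: g = 0.0698, g' = -0.920 → β = 0.596
  β = 0.596: g = -0.0020, g' = -0.979 → β = 0.594
Converged at β = 0.594.
Then V = β·F = 0.5939·280.5 = 166.6 mol/h and L = F − V = 113.9 mol/h.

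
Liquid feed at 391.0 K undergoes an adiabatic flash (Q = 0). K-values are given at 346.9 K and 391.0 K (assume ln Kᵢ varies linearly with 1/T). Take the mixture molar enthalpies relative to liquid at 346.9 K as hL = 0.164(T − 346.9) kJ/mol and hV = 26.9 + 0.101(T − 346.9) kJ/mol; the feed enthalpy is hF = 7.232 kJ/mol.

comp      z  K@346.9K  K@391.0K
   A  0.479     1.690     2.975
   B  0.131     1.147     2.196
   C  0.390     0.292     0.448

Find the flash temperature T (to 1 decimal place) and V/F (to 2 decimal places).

Adiabatic flash: solve Rachford–Rice at each trial T, then check hF = ψ·hV(T) + (1−ψ)·hL(T).
  T = 346.9 K: K = (1.690, 1.147, 0.292), RR gives ψ = 0.172, H_out = 4.616 kJ/mol
  T = 391.0 K: K = (2.975, 2.196, 0.448), RR gives ψ = 0.884, H_out = 28.564 kJ/mol
  T = 368.9 K: K = (2.279, 1.617, 0.366), RR gives ψ = 0.610, H_out = 19.166 kJ/mol
  T = 357.9 K: K = (1.972, 1.369, 0.328), RR gives ψ = 0.433, H_out = 13.139 kJ/mol
  T = 352.4 K: K = (1.828, 1.255, 0.310), RR gives ψ = 0.318, H_out = 9.338 kJ/mol
  T = 349.6 K: K = (1.757, 1.199, 0.301), RR gives ψ = 0.248, H_out = 7.077 kJ/mol
  T = 351.0 K: K = (1.792, 1.227, 0.305), RR gives ψ = 0.284, H_out = 8.241 kJ/mol
Linear interpolation between T = 349.6 (H_out = 7.077) and T = 351.0 (H_out = 8.241) on hF = 7.232 gives T ≈ 349.8 K, at which ψ = 0.25.

T = 349.8 K, V/F = 0.25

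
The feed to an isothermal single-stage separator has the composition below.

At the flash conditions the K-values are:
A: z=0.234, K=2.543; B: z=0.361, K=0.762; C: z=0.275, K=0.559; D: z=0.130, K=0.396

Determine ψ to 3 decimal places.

ψ = 0.127

Let ψ = V/F and solve Σ zᵢ(Kᵢ−1)/(1+ψ(Kᵢ−1)) = 0.
Feasibility: ΣzᵢKᵢ = 1.075, Σzᵢ/Kᵢ = 1.386 — both > 1, two phases present.
Iterate (Newton) starting at ψ = 0.34:
  ψ = 0.340: g = -0.0981, g' = -0.413 → ψ = 0.102
  ψ = 0.102: g = 0.0130, g' = -0.550 → ψ = 0.126
  ψ = 0.126: g = 0.0003, g' = -0.528 → ψ = 0.127
Converged at ψ = 0.127.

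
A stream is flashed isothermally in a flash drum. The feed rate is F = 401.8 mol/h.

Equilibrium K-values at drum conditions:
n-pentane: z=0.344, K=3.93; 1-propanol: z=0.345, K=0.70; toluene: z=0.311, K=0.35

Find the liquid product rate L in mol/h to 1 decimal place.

L = 206.9 mol/h

Iterate (Newton) starting at V/F = 0.5:
  V/F = 0.500: g = -0.0124, g' = -0.817 → V/F = 0.485
Converged at V/F = 0.485.
Then V = V/F·F = 0.4850·401.8 = 194.9 mol/h and L = F − V = 206.9 mol/h.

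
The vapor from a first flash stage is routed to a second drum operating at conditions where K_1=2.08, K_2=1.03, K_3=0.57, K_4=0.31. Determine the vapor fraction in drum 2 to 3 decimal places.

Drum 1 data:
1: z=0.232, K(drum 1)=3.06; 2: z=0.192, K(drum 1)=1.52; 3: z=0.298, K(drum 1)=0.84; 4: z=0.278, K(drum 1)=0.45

Drum 1:
Let ψ₁ = V/F and solve Σ zᵢ(Kᵢ−1)/(1+ψ₁(Kᵢ−1)) = 0.
g(0) = ΣzᵢKᵢ − 1 = 0.377 and g(1) = 1 − Σzᵢ/Kᵢ = -0.175, so a root lies in (0, 1).
Newton iteration, ψ₁⁰ = 0.47:
  ψ₁ = 0.470: g = 0.0653, g' = -0.450 → ψ₁ = 0.615
  ψ₁ = 0.615: g = 0.0024, g' = -0.423 → ψ₁ = 0.621
Converged at ψ₁ = 0.621.
Drum-1 compositions:
  1: x = 0.102, y = 0.311
  2: x = 0.145, y = 0.221
  3: x = 0.331, y = 0.278
  4: x = 0.422, y = 0.190
Drum-2 feed = drum-1 vapor: z₂ = (0.3115, 0.2206, 0.2779, 0.1900).
Drum 2:
Rachford–Rice: g(ψ₂) = Σ zᵢ(Kᵢ−1)/(1+ψ₂(Kᵢ−1)) = 0.
g(0) = ΣzᵢKᵢ − 1 = 0.092 and g(1) = 1 − Σzᵢ/Kᵢ = -0.464, so a root lies in (0, 1).
Iterate (Newton) starting at ψ₂ = 0.58:
  ψ₂ = 0.580: g = -0.1645, g' = -0.480 → ψ₂ = 0.238
  ψ₂ = 0.238: g = -0.0156, g' = -0.423 → ψ₂ = 0.201
Converged at ψ₂ = 0.201.
  1: x = 0.256, y = 0.532
  2: x = 0.219, y = 0.226
  3: x = 0.304, y = 0.173
  4: x = 0.221, y = 0.068

V/F (drum 2) = 0.201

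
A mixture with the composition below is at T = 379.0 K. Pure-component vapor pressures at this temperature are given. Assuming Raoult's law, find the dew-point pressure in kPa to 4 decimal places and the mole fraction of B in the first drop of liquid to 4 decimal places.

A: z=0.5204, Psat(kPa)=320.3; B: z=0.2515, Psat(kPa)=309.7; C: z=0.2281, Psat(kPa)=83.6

At the dew point ψ → 1, so Σzᵢ/Kᵢ = 1 with Kᵢ = Pᵢˢᵃᵗ/P ⇒ 1/P = Σzᵢ/Pᵢˢᵃᵗ.
1/P = 0.5204/320.3 + 0.2515/309.7 + 0.2281/83.6 = 0.0051653 ⇒ P = 193.6006 kPa
xᵢ = zᵢP/Pᵢˢᵃᵗ ⇒ x_B = 0.2515·193.6006/309.7 = 0.1572

Pdew = 193.6006 kPa, x_B = 0.1572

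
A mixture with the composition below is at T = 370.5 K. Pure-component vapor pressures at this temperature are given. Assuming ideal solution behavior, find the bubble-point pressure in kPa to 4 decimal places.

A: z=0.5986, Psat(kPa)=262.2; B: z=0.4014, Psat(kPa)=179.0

Pbub = 228.8035 kPa

At the bubble point ψ → 0, so ΣzᵢKᵢ = 1 with Kᵢ = Pᵢˢᵃᵗ/P ⇒ P = ΣzᵢPᵢˢᵃᵗ.
P = 0.5986·262.2 + 0.4014·179.0 = 228.8035 kPa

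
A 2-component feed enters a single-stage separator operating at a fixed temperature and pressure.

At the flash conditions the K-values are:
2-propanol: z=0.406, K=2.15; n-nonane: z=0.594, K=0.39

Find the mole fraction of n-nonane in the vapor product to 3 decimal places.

Material balance + equilibrium reduce to Σ zᵢ(Kᵢ−1)/(1+β(Kᵢ−1)) = 0.
Feasibility: ΣzᵢKᵢ = 1.105, Σzᵢ/Kᵢ = 1.712 — both > 1, two phases present.
Binary case is linear: z₁(K₁−1)(1+β(K₂−1)) + z₂(K₂−1)(1+β(K₁−1)) = 0
⇒ β = [z₁(K₁−1)+z₂(K₂−1)] / [−(K₁−1)(K₂−1)] = 0.1046/0.7015 = 0.149
Compositions from xᵢ = zᵢ/(1+β(Kᵢ−1)), yᵢ = Kᵢxᵢ:
  2-propanol: x = 0.347, y = 0.745
  n-nonane: x = 0.653, y = 0.255

y_n-nonane = 0.255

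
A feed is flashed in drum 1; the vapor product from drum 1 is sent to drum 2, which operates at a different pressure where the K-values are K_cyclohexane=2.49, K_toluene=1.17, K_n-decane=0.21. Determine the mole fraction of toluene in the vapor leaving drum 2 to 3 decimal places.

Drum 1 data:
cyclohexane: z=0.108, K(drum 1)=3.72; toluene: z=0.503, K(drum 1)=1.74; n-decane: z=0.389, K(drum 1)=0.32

y_toluene (drum 2) = 0.691

Drum 1:
Material balance + equilibrium reduce to Σ zᵢ(Kᵢ−1)/(1+ψ₁(Kᵢ−1)) = 0.
Feasibility: ΣzᵢKᵢ = 1.401, Σzᵢ/Kᵢ = 1.534 — both > 1, two phases present.
Newton iteration, ψ₁⁰ = 0.43:
  ψ₁ = 0.430: g = 0.0439, g' = -0.688 → ψ₁ = 0.494
  ψ₁ = 0.494: g = -0.0003, g' = -0.701 → ψ₁ = 0.493
Converged at ψ₁ = 0.493.
Drum-1 compositions:
  cyclohexane: x = 0.046, y = 0.172
  toluene: x = 0.368, y = 0.641
  n-decane: x = 0.585, y = 0.187
Drum-2 feed = drum-1 vapor: z₂ = (0.1715, 0.6411, 0.1873).
Drum 2:
Iterate (Newton) starting at ψ₂ = 0.58:
  ψ₂ = 0.580: g = -0.0368, g' = -0.523 → ψ₂ = 0.510
  ψ₂ = 0.510: g = -0.0021, g' = -0.466 → ψ₂ = 0.505
Converged at ψ₂ = 0.505.
  cyclohexane: x = 0.098, y = 0.244
  toluene: x = 0.590, y = 0.691
  n-decane: x = 0.312, y = 0.065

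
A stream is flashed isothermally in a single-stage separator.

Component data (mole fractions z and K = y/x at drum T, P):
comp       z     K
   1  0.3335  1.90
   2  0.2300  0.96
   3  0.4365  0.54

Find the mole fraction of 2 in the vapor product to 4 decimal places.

Rachford–Rice: g(V/F) = Σ zᵢ(Kᵢ−1)/(1+V/F(Kᵢ−1)) = 0.
Check two-phase: ΣzᵢKᵢ = 1.0902 > 1 and Σzᵢ/Kᵢ = 1.2234 > 1, so g(0) = 0.0902 > 0 and g(1) = -0.2234 < 0.
Newton–Raphson from V/F = 0.43:
  V/F = 0.4300: g = -0.04326, g' = -0.2843 → V/F = 0.2779
  V/F = 0.2779: g = 0.00059, g' = -0.2947 → V/F = 0.2799
Converged at V/F = 0.2799.
Compositions from xᵢ = zᵢ/(1+V/F(Kᵢ−1)), yᵢ = Kᵢxᵢ:
  1: x = 0.2664, y = 0.5062
  2: x = 0.2326, y = 0.2233
  3: x = 0.5010, y = 0.2705

y_2 = 0.2233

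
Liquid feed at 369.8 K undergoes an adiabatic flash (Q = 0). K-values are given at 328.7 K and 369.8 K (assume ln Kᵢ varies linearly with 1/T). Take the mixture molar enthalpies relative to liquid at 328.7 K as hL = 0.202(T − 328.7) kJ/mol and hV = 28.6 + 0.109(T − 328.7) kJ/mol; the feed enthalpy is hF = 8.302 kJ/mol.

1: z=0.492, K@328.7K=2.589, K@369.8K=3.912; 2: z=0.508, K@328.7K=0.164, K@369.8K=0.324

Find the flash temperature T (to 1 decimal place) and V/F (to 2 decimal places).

Adiabatic flash: solve Rachford–Rice at each trial T, then check hF = ψ·hV(T) + (1−ψ)·hL(T).
  T = 328.7 K: K = (2.589, 0.164), RR gives ψ = 0.269, H_out = 7.688 kJ/mol
  T = 369.8 K: K = (3.912, 0.324), RR gives ψ = 0.553, H_out = 22.013 kJ/mol
  T = 349.2 K: K = (3.220, 0.235), RR gives ψ = 0.414, H_out = 15.199 kJ/mol
  T = 338.9 K: K = (2.895, 0.197), RR gives ψ = 0.345, H_out = 11.595 kJ/mol
  T = 333.8 K: K = (2.740, 0.180), RR gives ψ = 0.308, H_out = 9.697 kJ/mol
  T = 331.2 K: K = (2.663, 0.172), RR gives ψ = 0.288, H_out = 8.689 kJ/mol
  T = 329.9 K: K = (2.624, 0.168), RR gives ψ = 0.278, H_out = 8.173 kJ/mol
Linear interpolation between T = 329.9 (H_out = 8.173) and T = 331.2 (H_out = 8.689) on hF = 8.302 gives T ≈ 330.2 K, at which ψ = 0.28.

T = 330.2 K, V/F = 0.28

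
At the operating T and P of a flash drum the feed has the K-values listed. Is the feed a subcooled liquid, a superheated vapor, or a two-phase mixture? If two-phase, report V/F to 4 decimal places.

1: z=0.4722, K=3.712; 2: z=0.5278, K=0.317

two-phase, V/F = 0.4967

ΣzᵢKᵢ = 1.9201; Σzᵢ/Kᵢ = 1.7922.
Both exceed 1, so a two-phase solution exists.
Iterate (Newton) starting at ψ = 0.68:
  ψ = 0.6800: g = -0.22285, g' = -1.2877 → ψ = 0.5069
  ψ = 0.5069: g = -0.01217, g' = -1.1919 → ψ = 0.4967
Converged at ψ = 0.4967.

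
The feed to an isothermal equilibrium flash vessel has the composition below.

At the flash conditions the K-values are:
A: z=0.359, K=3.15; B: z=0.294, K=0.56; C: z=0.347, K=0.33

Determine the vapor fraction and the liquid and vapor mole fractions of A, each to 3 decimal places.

Rachford–Rice: g(ψ) = Σ zᵢ(Kᵢ−1)/(1+ψ(Kᵢ−1)) = 0.
Check two-phase: ΣzᵢKᵢ = 1.410 > 1 and Σzᵢ/Kᵢ = 1.690 > 1, so g(0) = 0.410 > 0 and g(1) = -0.690 < 0.
Iterate (Newton) starting at ψ = 0.67:
  ψ = 0.670: g = -0.2890, g' = -0.906 → ψ = 0.351
  ψ = 0.351: g = -0.0170, g' = -0.885 → ψ = 0.332
Converged at ψ = 0.332.
Compositions from xᵢ = zᵢ/(1+ψ(Kᵢ−1)), yᵢ = Kᵢxᵢ:
  A: x = 0.210, y = 0.660
  B: x = 0.344, y = 0.193
  C: x = 0.446, y = 0.147

ψ = 0.332, x_A = 0.210, y_A = 0.660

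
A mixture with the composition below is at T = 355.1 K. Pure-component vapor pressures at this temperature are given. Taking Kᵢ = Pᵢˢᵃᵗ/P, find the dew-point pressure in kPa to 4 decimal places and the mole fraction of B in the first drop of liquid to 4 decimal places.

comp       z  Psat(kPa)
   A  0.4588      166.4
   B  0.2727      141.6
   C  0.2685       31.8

Pdew = 76.1820 kPa, x_B = 0.1467

At the dew point ψ → 1, so Σzᵢ/Kᵢ = 1 with Kᵢ = Pᵢˢᵃᵗ/P ⇒ 1/P = Σzᵢ/Pᵢˢᵃᵗ.
1/P = 0.4588/166.4 + 0.2727/141.6 + 0.2685/31.8 = 0.0131265 ⇒ P = 76.1820 kPa
xᵢ = zᵢP/Pᵢˢᵃᵗ ⇒ x_B = 0.2727·76.1820/141.6 = 0.1467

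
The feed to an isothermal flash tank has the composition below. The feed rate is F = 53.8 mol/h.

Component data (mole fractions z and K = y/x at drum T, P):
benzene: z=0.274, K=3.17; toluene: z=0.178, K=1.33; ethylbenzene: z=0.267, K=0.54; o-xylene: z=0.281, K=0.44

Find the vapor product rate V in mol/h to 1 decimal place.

Newton iteration, V/F⁰ = 0.5:
  V/F = 0.500: g = -0.0425, g' = -0.576 → V/F = 0.426
  V/F = 0.426: g = 0.0009, g' = -0.603 → V/F = 0.428
Converged at V/F = 0.428.
Then V = V/F·F = 0.4277·53.8 = 23.0 mol/h and L = F − V = 30.8 mol/h.

V = 23.0 mol/h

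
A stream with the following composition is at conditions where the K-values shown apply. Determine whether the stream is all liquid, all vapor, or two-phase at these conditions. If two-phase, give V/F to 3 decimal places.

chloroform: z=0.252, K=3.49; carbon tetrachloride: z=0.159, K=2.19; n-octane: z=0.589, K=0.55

two-phase, V/F = 0.598

ΣzᵢKᵢ = 1.552; Σzᵢ/Kᵢ = 1.216.
Both exceed 1, so a two-phase solution exists.
Rachford–Rice: g(ψ) = Σ zᵢ(Kᵢ−1)/(1+ψ(Kᵢ−1)) = 0.
Iterate (Newton) starting at ψ = 0.5:
  ψ = 0.500: g = 0.0561, g' = -0.597 → ψ = 0.594
  ψ = 0.594: g = 0.0022, g' = -0.554 → ψ = 0.598
Converged at ψ = 0.598.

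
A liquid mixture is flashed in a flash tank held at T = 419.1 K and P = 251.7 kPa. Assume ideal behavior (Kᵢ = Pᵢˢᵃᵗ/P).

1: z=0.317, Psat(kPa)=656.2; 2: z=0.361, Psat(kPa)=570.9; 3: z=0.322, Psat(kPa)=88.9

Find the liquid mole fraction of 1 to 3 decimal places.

x_1 = 0.137

Raoult's law: Kᵢ = Pᵢˢᵃᵗ/P = Pᵢˢᵃᵗ/251.7.
  K_1 = 656.2/251.7 = 2.60707, K_2 = 570.9/251.7 = 2.26818, K_3 = 88.9/251.7 = 0.35320
Let ψ = V/F and solve Σ zᵢ(Kᵢ−1)/(1+ψ(Kᵢ−1)) = 0.
g(0) = ΣzᵢKᵢ − 1 = 0.759 and g(1) = 1 − Σzᵢ/Kᵢ = -0.192, so a root lies in (0, 1).
Newton iteration, ψ⁰ = 0.5:
  ψ = 0.500: g = 0.2548, g' = -0.763 → ψ = 0.834
  ψ = 0.834: g = -0.0118, g' = -0.921 → ψ = 0.821
Converged at ψ = 0.821.
Compositions from xᵢ = zᵢ/(1+ψ(Kᵢ−1)), yᵢ = Kᵢxᵢ:
  1: x = 0.137, y = 0.356
  2: x = 0.177, y = 0.401
  3: x = 0.686, y = 0.242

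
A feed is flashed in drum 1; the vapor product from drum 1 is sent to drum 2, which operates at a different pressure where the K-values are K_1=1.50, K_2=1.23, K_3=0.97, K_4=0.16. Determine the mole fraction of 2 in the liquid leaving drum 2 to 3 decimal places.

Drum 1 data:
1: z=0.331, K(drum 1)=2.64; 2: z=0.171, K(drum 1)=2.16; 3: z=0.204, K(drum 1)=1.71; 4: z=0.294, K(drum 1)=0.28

Drum 1:
Material balance + equilibrium reduce to Σ zᵢ(Kᵢ−1)/(1+ψ₁(Kᵢ−1)) = 0.
Feasibility: ΣzᵢKᵢ = 1.674, Σzᵢ/Kᵢ = 1.374 — both > 1, two phases present.
Iterate (Newton) starting at ψ₁ = 0.48:
  ψ₁ = 0.480: g = 0.2157, g' = -0.787 → ψ₁ = 0.754
  ψ₁ = 0.754: g = -0.0204, g' = -1.017 → ψ₁ = 0.734
Converged at ψ₁ = 0.734.
Drum-1 compositions:
  1: x = 0.150, y = 0.397
  2: x = 0.092, y = 0.200
  3: x = 0.134, y = 0.229
  4: x = 0.623, y = 0.175
Drum-2 feed = drum-1 vapor: z₂ = (0.3966, 0.1995, 0.2294, 0.1745).
Drum 2:
Newton iteration, ψ₂⁰ = 0.6:
  ψ₂ = 0.600: g = -0.1097, g' = -0.568 → ψ₂ = 0.407
  ψ₂ = 0.407: g = -0.0229, g' = -0.362 → ψ₂ = 0.343
  ψ₂ = 0.343: g = -0.0012, g' = -0.325 → ψ₂ = 0.340
Converged at ψ₂ = 0.340.
  1: x = 0.339, y = 0.509
  2: x = 0.185, y = 0.228
  3: x = 0.232, y = 0.225
  4: x = 0.244, y = 0.039

x_2 (drum 2) = 0.185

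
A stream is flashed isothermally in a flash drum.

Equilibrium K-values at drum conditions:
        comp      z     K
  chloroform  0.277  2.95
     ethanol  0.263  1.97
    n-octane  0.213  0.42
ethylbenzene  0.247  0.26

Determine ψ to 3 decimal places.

ψ = 0.478

Let ψ = V/F and solve Σ zᵢ(Kᵢ−1)/(1+ψ(Kᵢ−1)) = 0.
g(0) = ΣzᵢKᵢ − 1 = 0.489 and g(1) = 1 − Σzᵢ/Kᵢ = -0.685, so a root lies in (0, 1).
Newton iteration, ψ⁰ = 0.55:
  ψ = 0.550: g = -0.0627, g' = -0.890 → ψ = 0.480
  ψ = 0.480: g = -0.0012, g' = -0.859 → ψ = 0.478
Converged at ψ = 0.478.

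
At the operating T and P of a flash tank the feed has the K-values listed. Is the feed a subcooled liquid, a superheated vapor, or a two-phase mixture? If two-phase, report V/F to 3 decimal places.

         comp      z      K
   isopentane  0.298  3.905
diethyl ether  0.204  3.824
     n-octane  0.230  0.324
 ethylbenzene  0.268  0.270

two-phase, V/F = 0.538

ΣzᵢKᵢ = 2.091; Σzᵢ/Kᵢ = 1.832.
Both exceed 1, so a two-phase solution exists.
Rachford–Rice: g(ψ) = Σ zᵢ(Kᵢ−1)/(1+ψ(Kᵢ−1)) = 0.
Iterate (Newton) starting at ψ = 0.44:
  ψ = 0.440: g = 0.1274, g' = -1.331 → ψ = 0.536
  ψ = 0.536: g = 0.0029, g' = -1.286 → ψ = 0.538
Converged at ψ = 0.538.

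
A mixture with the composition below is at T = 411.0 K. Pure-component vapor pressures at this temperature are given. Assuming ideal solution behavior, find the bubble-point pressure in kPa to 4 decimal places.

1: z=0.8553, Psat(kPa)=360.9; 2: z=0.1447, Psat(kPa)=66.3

At the bubble point ψ → 0, so ΣzᵢKᵢ = 1 with Kᵢ = Pᵢˢᵃᵗ/P ⇒ P = ΣzᵢPᵢˢᵃᵗ.
P = 0.8553·360.9 + 0.1447·66.3 = 318.2714 kPa

Pbub = 318.2714 kPa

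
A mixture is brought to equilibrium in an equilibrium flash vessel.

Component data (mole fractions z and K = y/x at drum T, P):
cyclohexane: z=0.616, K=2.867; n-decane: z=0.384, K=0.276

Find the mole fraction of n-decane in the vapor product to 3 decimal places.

y_n-decane = 0.199

Let β = V/F and solve Σ zᵢ(Kᵢ−1)/(1+β(Kᵢ−1)) = 0.
Check two-phase: ΣzᵢKᵢ = 1.872 > 1 and Σzᵢ/Kᵢ = 1.606 > 1, so g(0) = 0.872 > 0 and g(1) = -0.606 < 0.
Binary case is linear: z₁(K₁−1)(1+β(K₂−1)) + z₂(K₂−1)(1+β(K₁−1)) = 0
⇒ β = [z₁(K₁−1)+z₂(K₂−1)] / [−(K₁−1)(K₂−1)] = 0.8721/1.3517 = 0.645
Compositions from xᵢ = zᵢ/(1+β(Kᵢ−1)), yᵢ = Kᵢxᵢ:
  cyclohexane: x = 0.279, y = 0.801
  n-decane: x = 0.721, y = 0.199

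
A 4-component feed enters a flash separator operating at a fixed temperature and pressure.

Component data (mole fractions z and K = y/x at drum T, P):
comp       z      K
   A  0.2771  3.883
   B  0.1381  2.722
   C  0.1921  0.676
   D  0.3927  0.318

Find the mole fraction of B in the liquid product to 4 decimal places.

Iterate (Newton) starting at V/F = 0.7:
  V/F = 0.7000: g = -0.22045, g' = -1.0396 → V/F = 0.4879
  V/F = 0.4879: g = -0.01416, g' = -0.9573 → V/F = 0.4731
  V/F = 0.4731: g = 0.00004, g' = -0.9627 → V/F = 0.4732
Converged at V/F = 0.4732.
Compositions from xᵢ = zᵢ/(1+V/F(Kᵢ−1)), yᵢ = Kᵢxᵢ:
  A: x = 0.1172, y = 0.4551
  B: x = 0.0761, y = 0.2071
  C: x = 0.2269, y = 0.1534
  D: x = 0.5798, y = 0.1844

x_B = 0.0761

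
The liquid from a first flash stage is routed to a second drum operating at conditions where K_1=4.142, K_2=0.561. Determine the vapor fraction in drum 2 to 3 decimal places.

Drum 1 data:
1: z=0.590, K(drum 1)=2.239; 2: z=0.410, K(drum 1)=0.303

V/F (drum 2) = 0.616

Drum 1:
Rachford–Rice: g(ψ₁) = Σ zᵢ(Kᵢ−1)/(1+ψ₁(Kᵢ−1)) = 0.
Feasibility: ΣzᵢKᵢ = 1.445, Σzᵢ/Kᵢ = 1.617 — both > 1, two phases present.
Binary case is linear: z₁(K₁−1)(1+ψ₁(K₂−1)) + z₂(K₂−1)(1+ψ₁(K₁−1)) = 0
⇒ ψ₁ = [z₁(K₁−1)+z₂(K₂−1)] / [−(K₁−1)(K₂−1)] = 0.4452/0.8636 = 0.516
Drum-1 compositions:
  1: x = 0.360, y = 0.806
  2: x = 0.640, y = 0.194
Drum-2 feed = drum-1 liquid: z₂ = (0.3600, 0.6400).
Drum 2:
Rachford–Rice: g(ψ₂) = Σ zᵢ(Kᵢ−1)/(1+ψ₂(Kᵢ−1)) = 0.
g(0) = ΣzᵢKᵢ − 1 = 0.850 and g(1) = 1 − Σzᵢ/Kᵢ = -0.228, so a root lies in (0, 1).
Binary case is linear: z₁(K₁−1)(1+ψ₂(K₂−1)) + z₂(K₂−1)(1+ψ₂(K₁−1)) = 0
⇒ ψ₂ = [z₁(K₁−1)+z₂(K₂−1)] / [−(K₁−1)(K₂−1)] = 0.8502/1.3793 = 0.616
  1: x = 0.123, y = 0.508
  2: x = 0.877, y = 0.492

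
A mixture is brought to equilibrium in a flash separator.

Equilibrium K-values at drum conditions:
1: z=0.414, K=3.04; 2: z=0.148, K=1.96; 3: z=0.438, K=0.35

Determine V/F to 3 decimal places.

V/F = 0.604

Material balance + equilibrium reduce to Σ zᵢ(Kᵢ−1)/(1+V/F(Kᵢ−1)) = 0.
Check two-phase: ΣzᵢKᵢ = 1.702 > 1 and Σzᵢ/Kᵢ = 1.463 > 1, so g(0) = 0.702 > 0 and g(1) = -0.463 < 0.
Iterate (Newton) starting at V/F = 0.39:
  V/F = 0.390: g = 0.1923, g' = -0.939 → V/F = 0.595
  V/F = 0.595: g = 0.0078, g' = -0.899 → V/F = 0.604
Converged at V/F = 0.604.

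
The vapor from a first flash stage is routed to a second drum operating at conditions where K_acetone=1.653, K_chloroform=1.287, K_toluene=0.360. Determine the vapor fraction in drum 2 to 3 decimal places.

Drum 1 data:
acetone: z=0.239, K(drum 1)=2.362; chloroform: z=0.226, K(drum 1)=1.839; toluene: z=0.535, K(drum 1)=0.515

V/F (drum 2) = 0.257

Drum 1:
Material balance + equilibrium reduce to Σ zᵢ(Kᵢ−1)/(1+ψ₁(Kᵢ−1)) = 0.
Check two-phase: ΣzᵢKᵢ = 1.256 > 1 and Σzᵢ/Kᵢ = 1.263 > 1, so g(0) = 0.256 > 0 and g(1) = -0.263 < 0.
Newton–Raphson from ψ₁ = 0.5:
  ψ₁ = 0.500: g = -0.0153, g' = -0.455 → ψ₁ = 0.466
Converged at ψ₁ = 0.466.
Drum-1 compositions:
  acetone: x = 0.146, y = 0.345
  chloroform: x = 0.162, y = 0.299
  toluene: x = 0.691, y = 0.356
Drum-2 feed = drum-1 vapor: z₂ = (0.3452, 0.2987, 0.3561).
Drum 2:
Newton–Raphson from ψ₂ = 0.5:
  ψ₂ = 0.500: g = -0.0902, g' = -0.418 → ψ₂ = 0.284
  ψ₂ = 0.284: g = -0.0091, g' = -0.344 → ψ₂ = 0.258
  ψ₂ = 0.258: g = -0.0001, g' = -0.338 → ψ₂ = 0.257
Converged at ψ₂ = 0.257.
  acetone: x = 0.296, y = 0.489
  chloroform: x = 0.278, y = 0.358
  toluene: x = 0.426, y = 0.153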